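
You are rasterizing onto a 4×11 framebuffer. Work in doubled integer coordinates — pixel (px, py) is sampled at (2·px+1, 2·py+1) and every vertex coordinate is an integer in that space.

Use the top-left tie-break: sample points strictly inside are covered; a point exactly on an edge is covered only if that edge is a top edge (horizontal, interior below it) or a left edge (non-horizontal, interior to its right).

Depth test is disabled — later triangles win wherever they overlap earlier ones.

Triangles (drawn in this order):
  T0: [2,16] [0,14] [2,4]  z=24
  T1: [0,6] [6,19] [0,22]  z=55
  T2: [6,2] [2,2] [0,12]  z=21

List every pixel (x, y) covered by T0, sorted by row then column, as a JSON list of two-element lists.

T0:
  2·area = 24
  edge (2, 16)→(0, 14): d=(-2,-2) top-left  bias=+0
  edge (0, 14)→(2, 4): d=(2,-10) top-left  bias=+0
  edge (2, 4)→(2, 16): d=(0,12) right/bottom  bias=-1
    (0,4)@(1, 9): e=[12,0,12] → #  [on edge]
    (1,4)@(3, 9): e=[16,20,-12] → ·
    (0,5)@(1, 11): e=[8,4,12] → #
    (1,5)@(3, 11): e=[12,24,-12] → ·
    (0,6)@(1, 13): e=[4,8,12] → #
    (1,6)@(3, 13): e=[8,28,-12] → ·
    (0,7)@(1, 15): e=[0,12,12] → #  [on edge]
    (1,7)@(3, 15): e=[4,32,-12] → ·
    (0,8)@(1, 17): e=[-4,16,12] → ·
    (1,8)@(3, 17): e=[0,36,-12] → ·  [on edge]
    (2,9)@(5, 19): e=[0,60,-36] → ·  [on edge]
    (3,10)@(7, 21): e=[0,84,-60] → ·  [on edge]
  covered (4 px):
    · · · ·
    · · · ·
    · · · ·
    · · · ·
    # · · ·
    # · · ·
    # · · ·
    # · · ·
    · · · ·
    · · · ·
    · · · ·
T1:
  2·area = 96
  edge (0, 6)→(6, 19): d=(6,13) right/bottom  bias=-1
  edge (6, 19)→(0, 22): d=(-6,3) right/bottom  bias=-1
  edge (0, 22)→(0, 6): d=(0,-16) top-left  bias=+0
    (0,4)@(1, 9): e=[5,75,16] → #
    (1,4)@(3, 9): e=[-21,69,48] → ·
    (0,5)@(1, 11): e=[17,63,16] → #
    (1,5)@(3, 11): e=[-9,57,48] → ·
    (0,6)@(1, 13): e=[29,51,16] → #
    (1,6)@(3, 13): e=[3,45,48] → #
    (2,6)@(5, 13): e=[-23,39,80] → ·
    (0,7)@(1, 15): e=[41,39,16] → #
    (2,7)@(5, 15): e=[-11,27,80] → ·
    (0,8)@(1, 17): e=[53,27,16] → #
    (2,8)@(5, 17): e=[1,15,80] → #
    (3,8)@(7, 17): e=[-25,9,112] → ·
  covered (13 px):
    · · · ·
    · · · ·
    · · · ·
    · · · ·
    # · · ·
    # · · ·
    # # · ·
    # # · ·
    # # # ·
    # # # ·
    # · · ·
T2:
  2·area = 40  (B↔C swapped to make it positive)
  edge (6, 2)→(0, 12): d=(-6,10) right/bottom  bias=-1
  edge (0, 12)→(2, 2): d=(2,-10) top-left  bias=+0
  edge (2, 2)→(6, 2): d=(4,0) top-left  bias=+0
    (1,1)@(3, 3): e=[24,12,4] → #
    (2,1)@(5, 3): e=[4,32,4] → #
    (3,1)@(7, 3): e=[-16,52,4] → ·
    (1,2)@(3, 5): e=[12,16,12] → #
    (2,2)@(5, 5): e=[-8,36,12] → ·
    (0,3)@(1, 7): e=[20,0,20] → #  [on edge]
    (1,3)@(3, 7): e=[0,20,20] → ·  [on edge]
    (0,4)@(1, 9): e=[8,4,28] → #
    (1,4)@(3, 9): e=[-12,24,28] → ·
    (0,5)@(1, 11): e=[-4,8,36] → ·
  covered (5 px):
    · · · ·
    · # # ·
    · # · ·
    # · · ·
    # · · ·
    · · · ·
    · · · ·
    · · · ·
    · · · ·
    · · · ·
    · · · ·

Result: [[0,4],[0,5],[0,6],[0,7]]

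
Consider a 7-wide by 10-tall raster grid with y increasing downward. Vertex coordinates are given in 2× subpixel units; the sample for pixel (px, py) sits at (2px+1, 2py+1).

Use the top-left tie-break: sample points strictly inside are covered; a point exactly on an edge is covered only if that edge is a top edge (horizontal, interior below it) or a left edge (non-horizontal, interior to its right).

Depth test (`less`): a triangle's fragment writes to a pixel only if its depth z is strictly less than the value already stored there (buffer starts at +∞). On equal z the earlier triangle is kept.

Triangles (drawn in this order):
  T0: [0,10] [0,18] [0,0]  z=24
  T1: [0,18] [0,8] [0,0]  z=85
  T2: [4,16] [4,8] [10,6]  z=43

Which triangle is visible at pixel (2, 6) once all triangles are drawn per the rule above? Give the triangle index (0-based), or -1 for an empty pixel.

T0:
  degenerate (2·area = 0) — covers nothing
T1:
  degenerate (2·area = 0) — covers nothing
T2:
  2·area = 48
  edge (4, 16)→(4, 8): d=(0,-8) top-left  bias=+0
  edge (4, 8)→(10, 6): d=(6,-2) top-left  bias=+0
  edge (10, 6)→(4, 16): d=(-6,10) right/bottom  bias=-1
    (6,0)@(13, 1): e=[72,-24,0] → ·  [on edge]
    (6,2)@(13, 5): e=[72,0,-24] → ·  [on edge]
    (3,3)@(7, 7): e=[24,0,24] → █  [on edge]
    (4,3)@(9, 7): e=[40,4,4] → █
    (5,3)@(11, 7): e=[56,8,-16] → ·
    (0,4)@(1, 9): e=[-24,0,72] → ·  [on edge]
    (2,4)@(5, 9): e=[8,8,32] → █
    (4,4)@(9, 9): e=[40,16,-8] → ·
    (2,5)@(5, 11): e=[8,20,20] → █
    (3,5)@(7, 11): e=[24,24,0] → ·  [on edge]
    (2,6)@(5, 13): e=[8,32,8] → █
    (3,6)@(7, 13): e=[24,36,-12] → ·
  covered (6 px):
    · · · · · · ·
    · · · · · · ·
    · · · · · · ·
    · · · █ █ · ·
    · · █ █ · · ·
    · · █ · · · ·
    · · █ · · · ·
    · · · · · · ·
    · · · · · · ·
    · · · · · · ·

Z-buffer (winner per pixel, '.' = empty):
  . . . . . . .
  . . . . . . .
  . . . . . . .
  . . . 2 2 . .
  . . 2 2 . . .
  . . 2 . . . .
  . . 2 . . . .
  . . . . . . .
  . . . . . . .
  . . . . . . .

Final: 2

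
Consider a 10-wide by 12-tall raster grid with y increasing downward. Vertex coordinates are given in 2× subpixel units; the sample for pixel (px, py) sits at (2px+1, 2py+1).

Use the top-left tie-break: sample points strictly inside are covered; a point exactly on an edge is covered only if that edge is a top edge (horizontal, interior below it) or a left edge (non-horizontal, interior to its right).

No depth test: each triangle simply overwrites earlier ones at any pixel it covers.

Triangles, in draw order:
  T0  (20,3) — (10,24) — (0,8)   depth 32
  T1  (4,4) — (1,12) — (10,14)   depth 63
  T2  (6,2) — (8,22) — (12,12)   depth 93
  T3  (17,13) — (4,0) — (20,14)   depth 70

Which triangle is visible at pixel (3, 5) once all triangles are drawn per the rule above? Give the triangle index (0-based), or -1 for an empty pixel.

T0:
  2·area = 370
  edge (20, 3)→(10, 24): d=(-10,21) right/bottom  bias=-1
  edge (10, 24)→(0, 8): d=(-10,-16) top-left  bias=+0
  edge (0, 8)→(20, 3): d=(20,-5) top-left  bias=+0
    (6,2)@(13, 5): e=[127,238,5] → X
    (7,2)@(15, 5): e=[85,270,15] → X
    (8,2)@(17, 5): e=[43,302,25] → X
    (9,2)@(19, 5): e=[1,334,35] → X
    (2,3)@(5, 7): e=[275,90,5] → X
    (3,3)@(7, 7): e=[233,122,15] → X
    (4,3)@(9, 7): e=[191,154,25] → X
    (5,3)@(11, 7): e=[149,186,35] → X
    (9,3)@(19, 7): e=[-19,314,75] → .
    (0,4)@(1, 9): e=[339,6,25] → X
    (1,4)@(3, 9): e=[297,38,35] → X
    (9,4)@(19, 9): e=[-39,294,115] → .
  covered (47 px):
    . . . . . . . . . .
    . . . . . . . . . .
    . . . . . . X X X X
    . . X X X X X X X .
    X X X X X X X X X .
    . X X X X X X X . .
    . . X X X X X X . .
    . . X X X X X . . .
    . . . X X X X . . .
    . . . X X X . . . .
    . . . . X X . . . .
    . . . . . . . . . .
T1:
  2·area = 78  (B↔C swapped to make it positive)
  edge (4, 4)→(10, 14): d=(6,10) right/bottom  bias=-1
  edge (10, 14)→(1, 12): d=(-9,-2) top-left  bias=+0
  edge (1, 12)→(4, 4): d=(3,-8) top-left  bias=+0
    (1,3)@(3, 7): e=[28,49,1] → X
    (2,3)@(5, 7): e=[8,53,17] → X
    (3,3)@(7, 7): e=[-12,57,33] → .
    (1,4)@(3, 9): e=[40,31,7] → X
    (3,4)@(7, 9): e=[0,39,39] → .  [on edge]
    (1,5)@(3, 11): e=[52,13,13] → X
    (3,5)@(7, 11): e=[12,21,45] → X
    (4,5)@(9, 11): e=[-8,25,61] → .
    (1,6)@(3, 13): e=[64,-5,19] → .
    (2,6)@(5, 13): e=[44,-1,35] → .
    (3,6)@(7, 13): e=[24,3,51] → X
    (4,6)@(9, 13): e=[4,7,67] → X
    (6,9)@(13, 19): e=[0,-39,117] → .  [on edge]
  covered (9 px):
    . . . . . . . . . .
    . . . . . . . . . .
    . . . . . . . . . .
    . X X . . . . . . .
    . X X . . . . . . .
    . X X X . . . . . .
    . . . X X . . . . .
    . . . . . . . . . .
    . . . . . . . . . .
    . . . . . . . . . .
    . . . . . . . . . .
    . . . . . . . . . .
T2:
  2·area = 100  (B↔C swapped to make it positive)
  edge (6, 2)→(12, 12): d=(6,10) right/bottom  bias=-1
  edge (12, 12)→(8, 22): d=(-4,10) right/bottom  bias=-1
  edge (8, 22)→(6, 2): d=(-2,-20) top-left  bias=+0
    (3,2)@(7, 5): e=[8,78,14] → X
    (4,2)@(9, 5): e=[-12,58,54] → .
    (3,3)@(7, 7): e=[20,70,10] → X
    (4,3)@(9, 7): e=[0,50,50] → .  [on edge]
    (3,4)@(7, 9): e=[32,62,6] → X
    (4,4)@(9, 9): e=[12,42,46] → X
    (5,4)@(11, 9): e=[-8,22,86] → .
    (3,5)@(7, 11): e=[44,54,2] → X
    (5,5)@(11, 11): e=[4,14,82] → X
    (6,5)@(13, 11): e=[-16,-6,122] → .
    (3,6)@(7, 13): e=[56,46,-2] → .
    (4,6)@(9, 13): e=[36,26,38] → X
    (7,8)@(15, 17): e=[0,-50,150] → .  [on edge]
  covered (12 px):
    . . . . . . . . . .
    . . . . . . . . . .
    . . . X . . . . . .
    . . . X . . . . . .
    . . . X X . . . . .
    . . . X X X . . . .
    . . . . X X . . . .
    . . . . X . . . . .
    . . . . X . . . . .
    . . . . X . . . . .
    . . . . . . . . . .
    . . . . . . . . . .
T3:
  2·area = 26
  edge (17, 13)→(4, 0): d=(-13,-13) top-left  bias=+0
  edge (4, 0)→(20, 14): d=(16,14) right/bottom  bias=-1
  edge (20, 14)→(17, 13): d=(-3,-1) top-left  bias=+0
    (2,0)@(5, 1): e=[0,2,24] → X  [on edge]
    (3,0)@(7, 1): e=[26,-26,26] → .
    (2,1)@(5, 3): e=[-26,34,18] → .
    (3,1)@(7, 3): e=[0,6,20] → X  [on edge]
    (4,1)@(9, 3): e=[26,-22,22] → .
    (3,2)@(7, 5): e=[-26,38,14] → .
    (4,2)@(9, 5): e=[0,10,16] → X  [on edge]
    (5,2)@(11, 5): e=[26,-18,18] → .
    (4,3)@(9, 7): e=[-26,42,10] → .
    (5,3)@(11, 7): e=[0,14,12] → X  [on edge]
    (6,3)@(13, 7): e=[26,-14,14] → .
    (2,4)@(5, 9): e=[-104,130,0] → .  [on edge]
    (6,4)@(13, 9): e=[0,18,8] → X  [on edge]
    (5,5)@(11, 11): e=[-52,78,0] → .  [on edge]
    (7,5)@(15, 11): e=[0,22,4] → X  [on edge]
    (8,6)@(17, 13): e=[0,26,0] → X  [on edge]
    (9,7)@(19, 15): e=[0,30,-4] → .  [on edge]
  covered (7 px):
    . . X . . . . . . .
    . . . X . . . . . .
    . . . . X . . . . .
    . . . . . X . . . .
    . . . . . . X . . .
    . . . . . . . X . .
    . . . . . . . . X .
    . . . . . . . . . .
    . . . . . . . . . .
    . . . . . . . . . .
    . . . . . . . . . .
    . . . . . . . . . .

Z-buffer (winner per pixel, '.' = empty):
  . . 3 . . . . . . .
  . . . 3 . . . . . .
  . . . 2 3 . 0 0 0 0
  . 1 1 2 0 3 0 0 0 .
  0 1 1 2 2 0 3 0 0 .
  . 1 1 2 2 2 0 3 . .
  . . 0 1 2 2 0 0 3 .
  . . 0 0 2 0 0 . . .
  . . . 0 2 0 0 . . .
  . . . 0 2 0 . . . .
  . . . . 0 0 . . . .
  . . . . . . . . . .

Answer: 2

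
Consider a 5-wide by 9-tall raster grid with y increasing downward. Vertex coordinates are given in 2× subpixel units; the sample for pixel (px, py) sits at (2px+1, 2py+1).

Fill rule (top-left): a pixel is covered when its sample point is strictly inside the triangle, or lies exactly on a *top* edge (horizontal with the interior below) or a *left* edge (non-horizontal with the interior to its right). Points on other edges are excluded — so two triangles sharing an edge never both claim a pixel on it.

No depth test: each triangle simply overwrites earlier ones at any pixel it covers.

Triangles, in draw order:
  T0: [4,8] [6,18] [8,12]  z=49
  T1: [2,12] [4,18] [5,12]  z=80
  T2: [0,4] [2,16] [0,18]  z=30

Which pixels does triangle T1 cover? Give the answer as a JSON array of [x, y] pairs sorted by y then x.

T0:
  2·area = 32  (B↔C swapped to make it positive)
  edge (4, 8)→(8, 12): d=(4,4) right/bottom  bias=-1
  edge (8, 12)→(6, 18): d=(-2,6) right/bottom  bias=-1
  edge (6, 18)→(4, 8): d=(-2,-10) top-left  bias=+0
    (1,1)@(3, 3): e=[-16,48,0] → .  [on edge]
    (0,2)@(1, 5): e=[0,56,-24] → .  [on edge]
    (1,3)@(3, 7): e=[0,40,-8] → .  [on edge]
    (2,4)@(5, 9): e=[0,24,8] → .  [on edge]
    (4,4)@(9, 9): e=[-16,0,48] → .  [on edge]
    (2,5)@(5, 11): e=[8,20,4] → X
    (3,5)@(7, 11): e=[0,8,24] → .  [on edge]
    (2,6)@(5, 13): e=[16,16,0] → X  [on edge]
    (3,6)@(7, 13): e=[8,4,20] → X
    (4,6)@(9, 13): e=[0,-8,40] → .  [on edge]
    (2,7)@(5, 15): e=[24,12,-4] → .
    (3,7)@(7, 15): e=[16,0,16] → .  [on edge]
  covered (3 px):
    . . . . .
    . . . . .
    . . . . .
    . . . . .
    . . . . .
    . . X . .
    . . X X .
    . . . . .
    . . . . .
T1:
  2·area = 18  (B↔C swapped to make it positive)
  edge (2, 12)→(5, 12): d=(3,0) top-left  bias=+0
  edge (5, 12)→(4, 18): d=(-1,6) right/bottom  bias=-1
  edge (4, 18)→(2, 12): d=(-2,-6) top-left  bias=+0
    (0,4)@(1, 9): e=[-9,27,0] → .  [on edge]
    (1,6)@(3, 13): e=[3,11,4] → X
    (2,6)@(5, 13): e=[3,-1,16] → .
    (1,7)@(3, 15): e=[9,9,0] → X  [on edge]
    (2,7)@(5, 15): e=[9,-3,12] → .
    (1,8)@(3, 17): e=[15,7,-4] → .
  covered (2 px):
    . . . . .
    . . . . .
    . . . . .
    . . . . .
    . . . . .
    . . . . .
    . X . . .
    . X . . .
    . . . . .
T2:
  2·area = 28
  edge (0, 4)→(2, 16): d=(2,12) right/bottom  bias=-1
  edge (2, 16)→(0, 18): d=(-2,2) right/bottom  bias=-1
  edge (0, 18)→(0, 4): d=(0,-14) top-left  bias=+0
    (4,4)@(9, 9): e=[-98,0,126] → .  [on edge]
    (0,5)@(1, 11): e=[2,12,14] → X
    (1,5)@(3, 11): e=[-22,8,42] → .
    (3,5)@(7, 11): e=[-70,0,98] → .  [on edge]
    (0,6)@(1, 13): e=[6,8,14] → X
    (1,6)@(3, 13): e=[-18,4,42] → .
    (2,6)@(5, 13): e=[-42,0,70] → .  [on edge]
    (0,7)@(1, 15): e=[10,4,14] → X
    (1,7)@(3, 15): e=[-14,0,42] → .  [on edge]
    (0,8)@(1, 17): e=[14,0,14] → .  [on edge]
  covered (3 px):
    . . . . .
    . . . . .
    . . . . .
    . . . . .
    . . . . .
    X . . . .
    X . . . .
    X . . . .
    . . . . .

Answer: [[1,6],[1,7]]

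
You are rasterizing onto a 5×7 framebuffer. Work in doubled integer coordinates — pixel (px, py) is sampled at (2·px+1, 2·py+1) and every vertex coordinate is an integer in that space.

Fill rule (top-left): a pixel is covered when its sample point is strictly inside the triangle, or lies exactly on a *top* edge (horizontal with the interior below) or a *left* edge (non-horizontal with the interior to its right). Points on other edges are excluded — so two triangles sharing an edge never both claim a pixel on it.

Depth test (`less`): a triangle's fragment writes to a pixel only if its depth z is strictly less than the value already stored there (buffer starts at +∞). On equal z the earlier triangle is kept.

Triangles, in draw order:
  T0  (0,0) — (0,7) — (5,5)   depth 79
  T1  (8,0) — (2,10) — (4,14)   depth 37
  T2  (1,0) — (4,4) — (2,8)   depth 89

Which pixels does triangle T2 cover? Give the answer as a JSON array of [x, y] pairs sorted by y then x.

T0:
  2·area = 35  (B↔C swapped to make it positive)
  edge (0, 0)→(5, 5): d=(5,5) right/bottom  bias=-1
  edge (5, 5)→(0, 7): d=(-5,2) right/bottom  bias=-1
  edge (0, 7)→(0, 0): d=(0,-7) top-left  bias=+0
    (0,0)@(1, 1): e=[0,28,7] → ·  [on edge]
    (0,1)@(1, 3): e=[10,18,7] → #
    (1,1)@(3, 3): e=[0,14,21] → ·  [on edge]
    (0,2)@(1, 5): e=[20,8,7] → #
    (1,2)@(3, 5): e=[10,4,21] → #
    (2,2)@(5, 5): e=[0,0,35] → ·  [on edge]
    (0,3)@(1, 7): e=[30,-2,7] → ·
    (1,3)@(3, 7): e=[20,-6,21] → ·
    (3,3)@(7, 7): e=[0,-14,49] → ·  [on edge]
    (4,4)@(9, 9): e=[0,-28,63] → ·  [on edge]
  covered (3 px):
    · · · · ·
    # · · · ·
    # # · · ·
    · · · · ·
    · · · · ·
    · · · · ·
    · · · · ·
T1:
  2·area = 44  (B↔C swapped to make it positive)
  edge (8, 0)→(4, 14): d=(-4,14) right/bottom  bias=-1
  edge (4, 14)→(2, 10): d=(-2,-4) top-left  bias=+0
  edge (2, 10)→(8, 0): d=(6,-10) top-left  bias=+0
    (3,1)@(7, 3): e=[2,34,8] → #
    (4,1)@(9, 3): e=[-26,42,28] → ·
    (2,2)@(5, 5): e=[22,22,0] → #  [on edge]
    (3,2)@(7, 5): e=[-6,30,20] → ·
    (2,3)@(5, 7): e=[14,18,12] → #
    (3,3)@(7, 7): e=[-14,26,32] → ·
    (1,4)@(3, 9): e=[34,6,4] → #
    (3,4)@(7, 9): e=[-22,22,44] → ·
    (1,5)@(3, 11): e=[26,2,16] → #
    (2,5)@(5, 11): e=[-2,10,36] → ·
    (1,6)@(3, 13): e=[18,-2,28] → ·
  covered (6 px):
    · · · · ·
    · · · # ·
    · · # · ·
    · · # · ·
    · # # · ·
    · # · · ·
    · · · · ·
T2:
  2·area = 20
  edge (1, 0)→(4, 4): d=(3,4) right/bottom  bias=-1
  edge (4, 4)→(2, 8): d=(-2,4) right/bottom  bias=-1
  edge (2, 8)→(1, 0): d=(-1,-8) top-left  bias=+0
    (1,1)@(3, 3): e=[1,6,13] → #
    (2,1)@(5, 3): e=[-7,-2,29] → ·
    (1,2)@(3, 5): e=[7,2,11] → #
    (2,2)@(5, 5): e=[-1,-6,27] → ·
    (1,3)@(3, 7): e=[13,-2,9] → ·
  covered (2 px):
    · · · · ·
    · # · · ·
    · # · · ·
    · · · · ·
    · · · · ·
    · · · · ·
    · · · · ·

Result: [[1,1],[1,2]]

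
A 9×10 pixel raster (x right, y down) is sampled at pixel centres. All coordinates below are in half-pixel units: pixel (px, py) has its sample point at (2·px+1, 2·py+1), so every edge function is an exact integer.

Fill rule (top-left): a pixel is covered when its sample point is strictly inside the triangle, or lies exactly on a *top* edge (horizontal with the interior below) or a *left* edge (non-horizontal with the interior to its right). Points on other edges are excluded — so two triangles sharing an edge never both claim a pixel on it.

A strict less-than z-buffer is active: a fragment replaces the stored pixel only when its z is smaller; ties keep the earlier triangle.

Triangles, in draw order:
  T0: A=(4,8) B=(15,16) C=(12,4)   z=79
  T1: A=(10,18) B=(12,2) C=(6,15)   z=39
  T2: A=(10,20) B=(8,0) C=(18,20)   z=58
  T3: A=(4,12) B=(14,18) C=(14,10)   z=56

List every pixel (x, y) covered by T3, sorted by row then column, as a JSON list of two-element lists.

T0:
  2·area = 108  (B↔C swapped to make it positive)
  edge (4, 8)→(12, 4): d=(8,-4) top-left  bias=+0
  edge (12, 4)→(15, 16): d=(3,12) right/bottom  bias=-1
  edge (15, 16)→(4, 8): d=(-11,-8) top-left  bias=+0
    (5,2)@(11, 5): e=[4,15,89] → X
    (6,2)@(13, 5): e=[12,-9,105] → .
    (3,3)@(7, 7): e=[4,69,35] → X
    (4,3)@(9, 7): e=[12,45,51] → X
    (6,3)@(13, 7): e=[28,-3,83] → .
    (3,4)@(7, 9): e=[20,75,13] → X
    (6,4)@(13, 9): e=[44,3,61] → X
    (7,4)@(15, 9): e=[52,-21,77] → .
    (3,5)@(7, 11): e=[36,81,-9] → .
    (4,5)@(9, 11): e=[44,57,7] → X
    (7,5)@(15, 11): e=[68,-15,55] → .
    (4,6)@(9, 13): e=[60,63,-15] → .
  covered (13 px):
    . . . . . . . . .
    . . . . . . . . .
    . . . . . X . . .
    . . . X X X . . .
    . . . X X X X . .
    . . . . X X X . .
    . . . . . X X . .
    . . . . . . . . .
    . . . . . . . . .
    . . . . . . . . .
T1:
  2·area = 70  (B↔C swapped to make it positive)
  edge (10, 18)→(6, 15): d=(-4,-3) top-left  bias=+0
  edge (6, 15)→(12, 2): d=(6,-13) top-left  bias=+0
  edge (12, 2)→(10, 18): d=(-2,16) right/bottom  bias=-1
    (5,2)@(11, 5): e=[55,5,10] → X
    (6,2)@(13, 5): e=[61,31,-22] → .
    (5,3)@(11, 7): e=[47,17,6] → X
    (6,3)@(13, 7): e=[53,43,-26] → .
    (4,4)@(9, 9): e=[33,3,34] → X
    (6,4)@(13, 9): e=[45,55,-30] → .
    (4,5)@(9, 11): e=[25,15,30] → X
    (5,5)@(11, 11): e=[31,41,-2] → .
    (3,6)@(7, 13): e=[11,1,58] → X
    (5,6)@(11, 13): e=[23,53,-6] → .
    (3,7)@(7, 15): e=[3,13,54] → X
    (5,7)@(11, 15): e=[15,65,-10] → .
  covered (10 px):
    . . . . . . . . .
    . . . . . . . . .
    . . . . . X . . .
    . . . . . X . . .
    . . . . X X . . .
    . . . . X . . . .
    . . . X X . . . .
    . . . X X . . . .
    . . . . X . . . .
    . . . . . . . . .
T2:
  2·area = 160
  edge (10, 20)→(8, 0): d=(-2,-20) top-left  bias=+0
  edge (8, 0)→(18, 20): d=(10,20) right/bottom  bias=-1
  edge (18, 20)→(10, 20): d=(-8,0) right/bottom  bias=-1
    (4,1)@(9, 3): e=[14,10,136] → X
    (5,1)@(11, 3): e=[54,-30,136] → .
    (4,2)@(9, 5): e=[10,30,120] → X
    (5,2)@(11, 5): e=[50,-10,120] → .
    (4,3)@(9, 7): e=[6,50,104] → X
    (5,3)@(11, 7): e=[46,10,104] → X
    (6,3)@(13, 7): e=[86,-30,104] → .
    (4,4)@(9, 9): e=[2,70,88] → X
    (6,4)@(13, 9): e=[82,-10,88] → .
    (4,5)@(9, 11): e=[-2,90,72] → .
    (5,5)@(11, 11): e=[38,50,72] → X
    (6,5)@(13, 11): e=[78,10,72] → X
  covered (20 px):
    . . . . . . . . .
    . . . . X . . . .
    . . . . X . . . .
    . . . . X X . . .
    . . . . X X . . .
    . . . . . X X . .
    . . . . . X X . .
    . . . . . X X X .
    . . . . . X X X .
    . . . . . X X X X
T3:
  2·area = 80  (B↔C swapped to make it positive)
  edge (4, 12)→(14, 10): d=(10,-2) top-left  bias=+0
  edge (14, 10)→(14, 18): d=(0,8) right/bottom  bias=-1
  edge (14, 18)→(4, 12): d=(-10,-6) top-left  bias=+0
    (4,5)@(9, 11): e=[0,40,40] → X  [on edge]
    (5,5)@(11, 11): e=[4,24,52] → X
    (6,5)@(13, 11): e=[8,8,64] → X
    (7,5)@(15, 11): e=[12,-8,76] → .
    (3,6)@(7, 13): e=[16,56,8] → X
    (7,6)@(15, 13): e=[32,-8,56] → .
    (3,7)@(7, 15): e=[36,56,-12] → .
    (4,7)@(9, 15): e=[40,40,0] → X  [on edge]
    (7,7)@(15, 15): e=[52,-8,36] → .
    (4,8)@(9, 17): e=[60,40,-20] → .
    (5,8)@(11, 17): e=[64,24,-8] → .
    (6,8)@(13, 17): e=[68,8,4] → X
  covered (11 px):
    . . . . . . . . .
    . . . . . . . . .
    . . . . . . . . .
    . . . . . . . . .
    . . . . . . . . .
    . . . . X X X . .
    . . . X X X X . .
    . . . . X X X . .
    . . . . . . X . .
    . . . . . . . . .

Answer: [[4,5],[5,5],[6,5],[3,6],[4,6],[5,6],[6,6],[4,7],[5,7],[6,7],[6,8]]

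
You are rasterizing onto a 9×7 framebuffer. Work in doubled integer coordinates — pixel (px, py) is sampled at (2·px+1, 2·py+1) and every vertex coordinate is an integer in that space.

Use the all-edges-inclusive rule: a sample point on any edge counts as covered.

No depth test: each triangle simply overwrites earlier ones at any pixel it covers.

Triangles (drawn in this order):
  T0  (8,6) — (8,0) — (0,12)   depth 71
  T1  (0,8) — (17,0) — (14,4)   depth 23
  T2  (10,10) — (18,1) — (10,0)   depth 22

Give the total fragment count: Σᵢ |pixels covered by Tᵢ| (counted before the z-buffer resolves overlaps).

T0:
  2·area = 48  (B↔C swapped to make it positive)
  edge (8, 6)→(0, 12): d=(-8,6) inclusive
  edge (0, 12)→(8, 0): d=(8,-12) inclusive
  edge (8, 0)→(8, 6): d=(0,6) inclusive
    (3,1)@(7, 3): e=[30,12,6] → █
    (4,1)@(9, 3): e=[18,36,-6] → ·
    (2,2)@(5, 5): e=[26,4,18] → █
    (4,2)@(9, 5): e=[2,52,-6] → ·
    (2,3)@(5, 7): e=[10,20,18] → █
    (3,3)@(7, 7): e=[-2,44,6] → ·
    (1,4)@(3, 9): e=[6,12,30] → █
    (2,4)@(5, 9): e=[-6,36,18] → ·
    (0,5)@(1, 11): e=[2,4,42] → █
    (1,5)@(3, 11): e=[-10,28,30] → ·
    (0,6)@(1, 13): e=[-14,20,42] → ·
  covered (6 px):
    · · · · · · · · ·
    · · · █ · · · · ·
    · · █ █ · · · · ·
    · · █ · · · · · ·
    · █ · · · · · · ·
    █ · · · · · · · ·
    · · · · · · · · ·
T1:
  2·area = 44
  edge (0, 8)→(17, 0): d=(17,-8) inclusive
  edge (17, 0)→(14, 4): d=(-3,4) inclusive
  edge (14, 4)→(0, 8): d=(-14,4) inclusive
    (7,0)@(15, 1): e=[1,5,38] → █
    (8,0)@(17, 1): e=[17,-3,30] → ·
    (5,1)@(11, 3): e=[3,15,26] → █
    (6,1)@(13, 3): e=[19,7,18] → █
    (7,1)@(15, 3): e=[35,-1,10] → ·
    (3,2)@(7, 5): e=[5,25,14] → █
    (4,2)@(9, 5): e=[21,17,6] → █
    (5,2)@(11, 5): e=[37,9,-2] → ·
    (6,2)@(13, 5): e=[53,1,-10] → ·
    (1,3)@(3, 7): e=[7,35,2] → █
    (2,3)@(5, 7): e=[23,27,-6] → ·
    (3,3)@(7, 7): e=[39,19,-14] → ·
  covered (6 px):
    · · · · · · · █ ·
    · · · · · █ █ · ·
    · · · █ █ · · · ·
    · █ · · · · · · ·
    · · · · · · · · ·
    · · · · · · · · ·
    · · · · · · · · ·
T2:
  2·area = 80  (B↔C swapped to make it positive)
  edge (10, 10)→(10, 0): d=(0,-10) inclusive
  edge (10, 0)→(18, 1): d=(8,1) inclusive
  edge (18, 1)→(10, 10): d=(-8,9) inclusive
    (5,0)@(11, 1): e=[10,7,63] → █
    (6,0)@(13, 1): e=[30,5,45] → █
    (7,0)@(15, 1): e=[50,3,27] → █
    (8,0)@(17, 1): e=[70,1,9] → █
    (5,1)@(11, 3): e=[10,23,47] → █
    (8,1)@(17, 3): e=[70,17,-7] → ·
    (5,2)@(11, 5): e=[10,39,31] → █
    (7,2)@(15, 5): e=[50,35,-5] → ·
    (5,3)@(11, 7): e=[10,55,15] → █
    (6,3)@(13, 7): e=[30,53,-3] → ·
    (5,4)@(11, 9): e=[10,71,-1] → ·
  covered (10 px):
    · · · · · █ █ █ █
    · · · · · █ █ █ ·
    · · · · · █ █ · ·
    · · · · · █ · · ·
    · · · · · · · · ·
    · · · · · · · · ·
    · · · · · · · · ·

Result: 22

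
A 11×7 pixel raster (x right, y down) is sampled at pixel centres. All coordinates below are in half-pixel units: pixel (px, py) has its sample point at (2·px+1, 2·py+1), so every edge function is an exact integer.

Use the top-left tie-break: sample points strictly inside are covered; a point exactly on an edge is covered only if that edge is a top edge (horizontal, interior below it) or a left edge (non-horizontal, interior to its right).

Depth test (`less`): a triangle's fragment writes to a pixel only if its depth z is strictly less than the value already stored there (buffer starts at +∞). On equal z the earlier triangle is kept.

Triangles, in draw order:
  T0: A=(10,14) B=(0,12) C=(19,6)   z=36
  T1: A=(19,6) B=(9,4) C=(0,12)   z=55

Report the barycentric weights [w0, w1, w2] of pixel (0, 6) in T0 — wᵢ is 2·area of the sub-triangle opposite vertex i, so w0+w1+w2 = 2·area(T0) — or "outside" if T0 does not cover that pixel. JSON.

T0:
  2·area = 98
  edge (10, 14)→(0, 12): d=(-10,-2) top-left  bias=+0
  edge (0, 12)→(19, 6): d=(19,-6) top-left  bias=+0
  edge (19, 6)→(10, 14): d=(-9,8) right/bottom  bias=-1
    (8,3)@(17, 7): e=[84,7,7] → X
    (9,3)@(19, 7): e=[88,19,-9] → .
    (5,4)@(11, 9): e=[52,9,37] → X
    (6,4)@(13, 9): e=[56,21,21] → X
    (7,4)@(15, 9): e=[60,33,5] → X
    (8,4)@(17, 9): e=[64,45,-11] → .
    (2,5)@(5, 11): e=[20,11,67] → X
    (3,5)@(7, 11): e=[24,23,51] → X
    (4,5)@(9, 11): e=[28,35,35] → X
    (7,5)@(15, 11): e=[40,71,-13] → .
    (2,6)@(5, 13): e=[0,49,49] → X  [on edge]
    (6,6)@(13, 13): e=[16,97,-15] → .
  covered (13 px):
    . . . . . . . . . . .
    . . . . . . . . . . .
    . . . . . . . . . . .
    . . . . . . . . X . .
    . . . . . X X X . . .
    . . X X X X X . . . .
    . . X X X X . . . . .
T1:
  2·area = 98  (B↔C swapped to make it positive)
  edge (19, 6)→(0, 12): d=(-19,6) right/bottom  bias=-1
  edge (0, 12)→(9, 4): d=(9,-8) top-left  bias=+0
  edge (9, 4)→(19, 6): d=(10,2) right/bottom  bias=-1
    (4,2)@(9, 5): e=[79,9,10] → X
    (5,2)@(11, 5): e=[67,25,6] → X
    (6,2)@(13, 5): e=[55,41,2] → X
    (7,2)@(15, 5): e=[43,57,-2] → .
    (3,3)@(7, 7): e=[53,11,34] → X
    (7,3)@(15, 7): e=[5,75,18] → X
    (8,3)@(17, 7): e=[-7,91,14] → .
    (2,4)@(5, 9): e=[27,13,58] → X
    (5,4)@(11, 9): e=[-9,61,46] → .
    (6,4)@(13, 9): e=[-21,77,42] → .
    (7,4)@(15, 9): e=[-33,93,38] → .
    (1,5)@(3, 11): e=[1,15,82] → X
  covered (12 px):
    . . . . . . . . . . .
    . . . . . . . . . . .
    . . . . X X X . . . .
    . . . X X X X X . . .
    . . X X X . . . . . .
    . X . . . . . . . . .
    . . . . . . . . . . .

Final: "outside"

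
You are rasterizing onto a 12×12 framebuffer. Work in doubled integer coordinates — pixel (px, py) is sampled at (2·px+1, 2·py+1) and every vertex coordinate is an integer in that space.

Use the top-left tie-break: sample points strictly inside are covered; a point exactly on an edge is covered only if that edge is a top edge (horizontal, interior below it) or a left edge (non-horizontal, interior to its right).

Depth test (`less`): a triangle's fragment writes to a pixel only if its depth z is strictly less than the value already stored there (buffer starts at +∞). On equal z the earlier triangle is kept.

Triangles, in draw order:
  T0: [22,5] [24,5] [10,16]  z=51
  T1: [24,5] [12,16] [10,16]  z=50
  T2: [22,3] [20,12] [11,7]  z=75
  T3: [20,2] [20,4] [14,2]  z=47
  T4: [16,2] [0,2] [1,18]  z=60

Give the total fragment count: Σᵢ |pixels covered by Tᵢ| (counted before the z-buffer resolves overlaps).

T0:
  2·area = 22
  edge (22, 5)→(24, 5): d=(2,0) top-left  bias=+0
  edge (24, 5)→(10, 16): d=(-14,11) right/bottom  bias=-1
  edge (10, 16)→(22, 5): d=(12,-11) top-left  bias=+0
    (0,2)@(1, 5): e=[0,253,-231] → .  [on edge]
    (1,2)@(3, 5): e=[0,231,-209] → .  [on edge]
    (2,2)@(5, 5): e=[0,209,-187] → .  [on edge]
    (3,2)@(7, 5): e=[0,187,-165] → .  [on edge]
    (4,2)@(9, 5): e=[0,165,-143] → .  [on edge]
    (5,2)@(11, 5): e=[0,143,-121] → .  [on edge]
    (6,2)@(13, 5): e=[0,121,-99] → .  [on edge]
    (7,2)@(15, 5): e=[0,99,-77] → .  [on edge]
    (8,2)@(17, 5): e=[0,77,-55] → .  [on edge]
    (9,2)@(19, 5): e=[0,55,-33] → .  [on edge]
    (10,2)@(21, 5): e=[0,33,-11] → .  [on edge]
    (11,2)@(23, 5): e=[0,11,11] → X  [on edge]
  covered (2 px):
    . . . . . . . . . . . .
    . . . . . . . . . . . .
    . . . . . . . . . . . X
    . . . . . . . . . . X .
    . . . . . . . . . . . .
    . . . . . . . . . . . .
    . . . . . . . . . . . .
    . . . . . . . . . . . .
    . . . . . . . . . . . .
    . . . . . . . . . . . .
    . . . . . . . . . . . .
    . . . . . . . . . . . .
T1:
  2·area = 22
  edge (24, 5)→(12, 16): d=(-12,11) right/bottom  bias=-1
  edge (12, 16)→(10, 16): d=(-2,0) right/bottom  bias=-1
  edge (10, 16)→(24, 5): d=(14,-11) top-left  bias=+0
    (9,4)@(19, 9): e=[7,14,1] → X
    (10,4)@(21, 9): e=[-15,14,23] → .
    (8,5)@(17, 11): e=[5,10,7] → X
    (9,5)@(19, 11): e=[-17,10,29] → .
    (7,6)@(15, 13): e=[3,6,13] → X
    (8,6)@(17, 13): e=[-19,6,35] → .
    (6,7)@(13, 15): e=[1,2,19] → X
    (7,7)@(15, 15): e=[-21,2,41] → .
    (6,8)@(13, 17): e=[-23,-2,47] → .
  covered (4 px):
    . . . . . . . . . . . .
    . . . . . . . . . . . .
    . . . . . . . . . . . .
    . . . . . . . . . . . .
    . . . . . . . . . X . .
    . . . . . . . . X . . .
    . . . . . . . X . . . .
    . . . . . . X . . . . .
    . . . . . . . . . . . .
    . . . . . . . . . . . .
    . . . . . . . . . . . .
    . . . . . . . . . . . .
T2:
  2·area = 91
  edge (22, 3)→(20, 12): d=(-2,9) right/bottom  bias=-1
  edge (20, 12)→(11, 7): d=(-9,-5) top-left  bias=+0
  edge (11, 7)→(22, 3): d=(11,-4) top-left  bias=+0
    (8,2)@(17, 5): e=[41,48,2] → X
    (9,2)@(19, 5): e=[23,58,10] → X
    (10,2)@(21, 5): e=[5,68,18] → X
    (11,2)@(23, 5): e=[-13,78,26] → .
    (5,3)@(11, 7): e=[91,0,0] → X  [on edge]
    (6,3)@(13, 7): e=[73,10,8] → X
    (7,3)@(15, 7): e=[55,20,16] → X
    (11,3)@(23, 7): e=[-17,60,48] → .
    (5,4)@(11, 9): e=[87,-18,22] → .
    (6,4)@(13, 9): e=[69,-8,30] → .
    (7,4)@(15, 9): e=[51,2,38] → X
    (10,4)@(21, 9): e=[-3,32,62] → .
  covered (13 px):
    . . . . . . . . . . . .
    . . . . . . . . . . . .
    . . . . . . . . X X X .
    . . . . . X X X X X X .
    . . . . . . . X X X . .
    . . . . . . . . . X . .
    . . . . . . . . . . . .
    . . . . . . . . . . . .
    . . . . . . . . . . . .
    . . . . . . . . . . . .
    . . . . . . . . . . . .
    . . . . . . . . . . . .
T3:
  2·area = 12
  edge (20, 2)→(20, 4): d=(0,2) right/bottom  bias=-1
  edge (20, 4)→(14, 2): d=(-6,-2) top-left  bias=+0
  edge (14, 2)→(20, 2): d=(6,0) top-left  bias=+0
    (5,0)@(11, 1): e=[18,0,-6] → .  [on edge]
    (8,1)@(17, 3): e=[6,0,6] → X  [on edge]
    (9,1)@(19, 3): e=[2,4,6] → X
    (10,1)@(21, 3): e=[-2,8,6] → .
    (8,2)@(17, 5): e=[6,-12,18] → .
    (9,2)@(19, 5): e=[2,-8,18] → .
    (11,2)@(23, 5): e=[-6,0,18] → .  [on edge]
  covered (2 px):
    . . . . . . . . . . . .
    . . . . . . . . X X . .
    . . . . . . . . . . . .
    . . . . . . . . . . . .
    . . . . . . . . . . . .
    . . . . . . . . . . . .
    . . . . . . . . . . . .
    . . . . . . . . . . . .
    . . . . . . . . . . . .
    . . . . . . . . . . . .
    . . . . . . . . . . . .
    . . . . . . . . . . . .
T4:
  2·area = 256  (B↔C swapped to make it positive)
  edge (16, 2)→(1, 18): d=(-15,16) right/bottom  bias=-1
  edge (1, 18)→(0, 2): d=(-1,-16) top-left  bias=+0
  edge (0, 2)→(16, 2): d=(16,0) top-left  bias=+0
    (0,1)@(1, 3): e=[225,15,16] → X
    (1,1)@(3, 3): e=[193,47,16] → X
    (2,1)@(5, 3): e=[161,79,16] → X
    (3,1)@(7, 3): e=[129,111,16] → X
    (4,1)@(9, 3): e=[97,143,16] → X
    (5,1)@(11, 3): e=[65,175,16] → X
    (6,1)@(13, 3): e=[33,207,16] → X
    (7,1)@(15, 3): e=[1,239,16] → X
    (8,1)@(17, 3): e=[-31,271,16] → .
    (0,2)@(1, 5): e=[195,13,48] → X
    (7,2)@(15, 5): e=[-29,237,48] → .
    (0,3)@(1, 7): e=[165,11,80] → X
  covered (36 px):
    . . . . . . . . . . . .
    X X X X X X X X . . . .
    X X X X X X X . . . . .
    X X X X X X . . . . . .
    X X X X X . . . . . . .
    X X X X . . . . . . . .
    X X X . . . . . . . . .
    X X . . . . . . . . . .
    X . . . . . . . . . . .
    . . . . . . . . . . . .
    . . . . . . . . . . . .
    . . . . . . . . . . . .

Answer: 57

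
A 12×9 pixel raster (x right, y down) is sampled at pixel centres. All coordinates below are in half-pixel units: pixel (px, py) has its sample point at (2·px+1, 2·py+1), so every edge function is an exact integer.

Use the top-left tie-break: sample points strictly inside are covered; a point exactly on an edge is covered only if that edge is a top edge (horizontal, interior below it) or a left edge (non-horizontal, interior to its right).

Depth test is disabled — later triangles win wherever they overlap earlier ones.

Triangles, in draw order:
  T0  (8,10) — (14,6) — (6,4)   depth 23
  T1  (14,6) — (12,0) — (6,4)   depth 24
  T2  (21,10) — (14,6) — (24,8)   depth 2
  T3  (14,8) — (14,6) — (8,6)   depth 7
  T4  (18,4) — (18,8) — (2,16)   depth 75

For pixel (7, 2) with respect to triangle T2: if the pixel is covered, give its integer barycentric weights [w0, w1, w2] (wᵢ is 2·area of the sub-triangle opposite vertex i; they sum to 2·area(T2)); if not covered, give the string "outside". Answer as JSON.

T0:
  2·area = 44  (B↔C swapped to make it positive)
  edge (8, 10)→(6, 4): d=(-2,-6) top-left  bias=+0
  edge (6, 4)→(14, 6): d=(8,2) right/bottom  bias=-1
  edge (14, 6)→(8, 10): d=(-6,4) right/bottom  bias=-1
    (2,0)@(5, 1): e=[0,-22,66] → ·  [on edge]
    (3,2)@(7, 5): e=[4,6,34] → #
    (4,2)@(9, 5): e=[16,2,26] → #
    (5,2)@(11, 5): e=[28,-2,18] → ·
    (3,3)@(7, 7): e=[0,22,22] → #  [on edge]
    (5,3)@(11, 7): e=[24,14,6] → #
    (6,3)@(13, 7): e=[36,10,-2] → ·
    (3,4)@(7, 9): e=[-4,38,10] → ·
    (4,4)@(9, 9): e=[8,34,2] → #
    (5,4)@(11, 9): e=[20,30,-6] → ·
    (4,5)@(9, 11): e=[4,50,-10] → ·
    (4,6)@(9, 13): e=[0,66,-22] → ·  [on edge]
  covered (6 px):
    · · · · · · · · · · · ·
    · · · · · · · · · · · ·
    · · · # # · · · · · · ·
    · · · # # # · · · · · ·
    · · · · # · · · · · · ·
    · · · · · · · · · · · ·
    · · · · · · · · · · · ·
    · · · · · · · · · · · ·
    · · · · · · · · · · · ·
T1:
  2·area = 44  (B↔C swapped to make it positive)
  edge (14, 6)→(6, 4): d=(-8,-2) top-left  bias=+0
  edge (6, 4)→(12, 0): d=(6,-4) top-left  bias=+0
  edge (12, 0)→(14, 6): d=(2,6) right/bottom  bias=-1
    (5,0)@(11, 1): e=[34,2,8] → #
    (6,0)@(13, 1): e=[38,10,-4] → ·
    (4,1)@(9, 3): e=[14,6,24] → #
    (6,1)@(13, 3): e=[22,22,0] → ·  [on edge]
    (4,2)@(9, 5): e=[-2,18,28] → ·
    (5,2)@(11, 5): e=[2,26,16] → #
    (6,2)@(13, 5): e=[6,34,4] → #
    (7,2)@(15, 5): e=[10,42,-8] → ·
    (5,3)@(11, 7): e=[-14,38,20] → ·
    (6,3)@(13, 7): e=[-10,46,8] → ·
    (7,4)@(15, 9): e=[-22,66,0] → ·  [on edge]
    (8,7)@(17, 15): e=[-66,110,0] → ·  [on edge]
  covered (5 px):
    · · · · · # · · · · · ·
    · · · · # # · · · · · ·
    · · · · · # # · · · · ·
    · · · · · · · · · · · ·
    · · · · · · · · · · · ·
    · · · · · · · · · · · ·
    · · · · · · · · · · · ·
    · · · · · · · · · · · ·
    · · · · · · · · · · · ·
T2:
  2·area = 26
  edge (21, 10)→(14, 6): d=(-7,-4) top-left  bias=+0
  edge (14, 6)→(24, 8): d=(10,2) right/bottom  bias=-1
  edge (24, 8)→(21, 10): d=(-3,2) right/bottom  bias=-1
    (4,2)@(9, 5): e=[-13,0,39] → ·  [on edge]
    (8,3)@(17, 7): e=[5,4,17] → #
    (9,3)@(19, 7): e=[13,0,13] → ·  [on edge]
    (8,4)@(17, 9): e=[-9,24,11] → ·
    (10,4)@(21, 9): e=[7,16,3] → #
    (11,4)@(23, 9): e=[15,12,-1] → ·
    (10,5)@(21, 11): e=[-7,36,-3] → ·
  covered (2 px):
    · · · · · · · · · · · ·
    · · · · · · · · · · · ·
    · · · · · · · · · · · ·
    · · · · · · · · # · · ·
    · · · · · · · · · · # ·
    · · · · · · · · · · · ·
    · · · · · · · · · · · ·
    · · · · · · · · · · · ·
    · · · · · · · · · · · ·
T3:
  2·area = 12  (B↔C swapped to make it positive)
  edge (14, 8)→(8, 6): d=(-6,-2) top-left  bias=+0
  edge (8, 6)→(14, 6): d=(6,0) top-left  bias=+0
  edge (14, 6)→(14, 8): d=(0,2) right/bottom  bias=-1
    (2,2)@(5, 5): e=[0,-6,18] → ·  [on edge]
    (5,3)@(11, 7): e=[0,6,6] → #  [on edge]
    (6,3)@(13, 7): e=[4,6,2] → #
    (7,3)@(15, 7): e=[8,6,-2] → ·
    (5,4)@(11, 9): e=[-12,18,6] → ·
    (6,4)@(13, 9): e=[-8,18,2] → ·
    (8,4)@(17, 9): e=[0,18,-6] → ·  [on edge]
    (11,5)@(23, 11): e=[0,30,-18] → ·  [on edge]
  covered (2 px):
    · · · · · · · · · · · ·
    · · · · · · · · · · · ·
    · · · · · · · · · · · ·
    · · · · · # # · · · · ·
    · · · · · · · · · · · ·
    · · · · · · · · · · · ·
    · · · · · · · · · · · ·
    · · · · · · · · · · · ·
    · · · · · · · · · · · ·
T4:
  2·area = 64
  edge (18, 4)→(18, 8): d=(0,4) right/bottom  bias=-1
  edge (18, 8)→(2, 16): d=(-16,8) right/bottom  bias=-1
  edge (2, 16)→(18, 4): d=(16,-12) top-left  bias=+0
    (8,2)@(17, 5): e=[4,56,4] → #
    (9,2)@(19, 5): e=[-4,40,28] → ·
    (7,3)@(15, 7): e=[12,40,12] → #
    (9,3)@(19, 7): e=[-4,8,60] → ·
    (6,4)@(13, 9): e=[20,24,20] → #
    (8,4)@(17, 9): e=[4,-8,68] → ·
    (4,5)@(9, 11): e=[36,24,4] → #
    (5,5)@(11, 11): e=[28,8,28] → #
    (6,5)@(13, 11): e=[20,-8,52] → ·
    (7,5)@(15, 11): e=[12,-24,76] → ·
    (3,6)@(7, 13): e=[44,8,12] → #
    (4,6)@(9, 13): e=[36,-8,36] → ·
  covered (8 px):
    · · · · · · · · · · · ·
    · · · · · · · · · · · ·
    · · · · · · · · # · · ·
    · · · · · · · # # · · ·
    · · · · · · # # · · · ·
    · · · · # # · · · · · ·
    · · · # · · · · · · · ·
    · · · · · · · · · · · ·
    · · · · · · · · · · · ·

Answer: "outside"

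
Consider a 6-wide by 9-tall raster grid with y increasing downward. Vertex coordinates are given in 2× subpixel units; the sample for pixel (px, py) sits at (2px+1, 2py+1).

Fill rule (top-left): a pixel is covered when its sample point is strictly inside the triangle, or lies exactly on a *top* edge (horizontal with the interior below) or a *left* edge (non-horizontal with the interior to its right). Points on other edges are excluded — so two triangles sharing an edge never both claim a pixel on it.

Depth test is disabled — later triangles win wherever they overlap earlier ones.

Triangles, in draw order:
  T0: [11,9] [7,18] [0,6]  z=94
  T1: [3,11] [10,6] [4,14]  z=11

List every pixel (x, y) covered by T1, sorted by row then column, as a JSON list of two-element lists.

T0:
  2·area = 111
  edge (11, 9)→(7, 18): d=(-4,9) right/bottom  bias=-1
  edge (7, 18)→(0, 6): d=(-7,-12) top-left  bias=+0
  edge (0, 6)→(11, 9): d=(11,3) right/bottom  bias=-1
    (0,3)@(1, 7): e=[98,5,8] → █
    (1,3)@(3, 7): e=[80,29,2] → █
    (2,3)@(5, 7): e=[62,53,-4] → ·
    (0,4)@(1, 9): e=[90,-9,30] → ·
    (1,4)@(3, 9): e=[72,15,24] → █
    (2,4)@(5, 9): e=[54,39,18] → █
    (3,4)@(7, 9): e=[36,63,12] → █
    (4,4)@(9, 9): e=[18,87,6] → █
    (5,4)@(11, 9): e=[0,111,0] → ·  [on edge]
    (1,5)@(3, 11): e=[64,1,46] → █
    (5,5)@(11, 11): e=[-8,97,22] → ·
    (1,6)@(3, 13): e=[56,-13,68] → ·
  covered (15 px):
    · · · · · ·
    · · · · · ·
    · · · · · ·
    █ █ · · · ·
    · █ █ █ █ ·
    · █ █ █ █ ·
    · · █ █ █ ·
    · · · █ · ·
    · · · █ · ·
T1:
  2·area = 26
  edge (3, 11)→(10, 6): d=(7,-5) top-left  bias=+0
  edge (10, 6)→(4, 14): d=(-6,8) right/bottom  bias=-1
  edge (4, 14)→(3, 11): d=(-1,-3) top-left  bias=+0
    (0,2)@(1, 5): e=[-52,78,0] → ·  [on edge]
    (4,3)@(9, 7): e=[2,2,22] → █
    (5,3)@(11, 7): e=[12,-14,28] → ·
    (3,4)@(7, 9): e=[6,6,14] → █
    (4,4)@(9, 9): e=[16,-10,20] → ·
    (1,5)@(3, 11): e=[0,26,0] → █  [on edge]
    (2,5)@(5, 11): e=[10,10,6] → █
    (3,5)@(7, 11): e=[20,-6,12] → ·
    (1,6)@(3, 13): e=[14,14,-2] → ·
    (2,6)@(5, 13): e=[24,-2,4] → ·
    (2,8)@(5, 17): e=[52,-26,0] → ·  [on edge]
  covered (4 px):
    · · · · · ·
    · · · · · ·
    · · · · · ·
    · · · · █ ·
    · · · █ · ·
    · █ █ · · ·
    · · · · · ·
    · · · · · ·
    · · · · · ·

Result: [[4,3],[3,4],[1,5],[2,5]]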